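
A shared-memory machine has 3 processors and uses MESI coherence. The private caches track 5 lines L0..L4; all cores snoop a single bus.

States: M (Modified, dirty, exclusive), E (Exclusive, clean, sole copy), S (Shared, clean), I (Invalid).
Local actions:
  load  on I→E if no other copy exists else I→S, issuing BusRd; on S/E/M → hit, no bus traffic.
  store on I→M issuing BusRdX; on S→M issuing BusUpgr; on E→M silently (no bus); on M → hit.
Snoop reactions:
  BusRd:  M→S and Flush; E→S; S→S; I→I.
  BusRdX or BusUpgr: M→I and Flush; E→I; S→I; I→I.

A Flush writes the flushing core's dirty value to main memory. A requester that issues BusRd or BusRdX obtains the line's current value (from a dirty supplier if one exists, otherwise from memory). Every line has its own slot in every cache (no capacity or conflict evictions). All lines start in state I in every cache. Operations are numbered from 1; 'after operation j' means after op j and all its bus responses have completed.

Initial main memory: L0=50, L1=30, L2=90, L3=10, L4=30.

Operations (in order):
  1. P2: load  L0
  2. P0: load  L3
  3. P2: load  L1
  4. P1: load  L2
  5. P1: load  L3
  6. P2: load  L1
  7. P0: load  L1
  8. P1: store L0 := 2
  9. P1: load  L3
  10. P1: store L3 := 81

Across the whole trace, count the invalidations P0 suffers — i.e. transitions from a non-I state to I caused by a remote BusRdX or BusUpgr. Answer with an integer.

invalidations = 1

  op1 P2: load  L0 → I/I/E on L0; bus BusRd; mem=50
  op2 P0: load  L3 → E/I/I on L3; bus BusRd; mem=10
  op3 P2: load  L1 → I/I/E on L1; bus BusRd; mem=30
  op4 P1: load  L2 → I/E/I on L2; bus BusRd; mem=90
  op5 P1: load  L3 → S/S/I on L3; bus BusRd; mem=10
  op6 P2: load  L1 → I/I/E on L1; bus (none); mem=30
  op7 P0: load  L1 → S/I/S on L1; bus BusRd; mem=30
  op8 P1: store L0 := 2 → I/M/I on L0; bus BusRdX; mem=50
  op9 P1: load  L3 → S/S/I on L3; bus (none); mem=10
  op10 P1: store L3 := 81 → I/M/I on L3; bus BusUpgr; mem=10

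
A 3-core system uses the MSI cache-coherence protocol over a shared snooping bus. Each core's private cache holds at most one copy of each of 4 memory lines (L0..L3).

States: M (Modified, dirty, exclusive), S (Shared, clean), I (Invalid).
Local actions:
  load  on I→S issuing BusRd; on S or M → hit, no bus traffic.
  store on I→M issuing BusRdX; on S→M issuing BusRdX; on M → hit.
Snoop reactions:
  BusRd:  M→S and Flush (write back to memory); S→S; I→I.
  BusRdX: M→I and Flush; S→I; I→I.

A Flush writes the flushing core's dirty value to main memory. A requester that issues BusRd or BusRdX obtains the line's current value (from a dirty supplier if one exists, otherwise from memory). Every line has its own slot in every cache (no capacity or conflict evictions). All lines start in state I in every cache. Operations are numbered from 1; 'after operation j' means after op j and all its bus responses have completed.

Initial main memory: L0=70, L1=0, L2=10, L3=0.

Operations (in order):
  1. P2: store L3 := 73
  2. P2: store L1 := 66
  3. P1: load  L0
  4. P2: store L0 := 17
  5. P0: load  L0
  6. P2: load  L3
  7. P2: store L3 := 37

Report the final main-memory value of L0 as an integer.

memory[L0] = 17

[1] P2: store L3 := 73 | P0:I, P1:I, P2:M(73) | bus: BusRdX
[2] P2: store L1 := 66 | P0:I, P1:I, P2:M(66) | bus: BusRdX
[3] P1: load  L0 | P0:I, P1:S(70), P2:I | bus: BusRd
[4] P2: store L0 := 17 | P0:I, P1:I, P2:M(17) | bus: BusRdX
[5] P0: load  L0 | P0:S(17), P1:I, P2:S(17) | bus: BusRd,Flush
[6] P2: load  L3 | P0:I, P1:I, P2:M(73) | bus: none
[7] P2: store L3 := 37 | P0:I, P1:I, P2:M(37) | bus: none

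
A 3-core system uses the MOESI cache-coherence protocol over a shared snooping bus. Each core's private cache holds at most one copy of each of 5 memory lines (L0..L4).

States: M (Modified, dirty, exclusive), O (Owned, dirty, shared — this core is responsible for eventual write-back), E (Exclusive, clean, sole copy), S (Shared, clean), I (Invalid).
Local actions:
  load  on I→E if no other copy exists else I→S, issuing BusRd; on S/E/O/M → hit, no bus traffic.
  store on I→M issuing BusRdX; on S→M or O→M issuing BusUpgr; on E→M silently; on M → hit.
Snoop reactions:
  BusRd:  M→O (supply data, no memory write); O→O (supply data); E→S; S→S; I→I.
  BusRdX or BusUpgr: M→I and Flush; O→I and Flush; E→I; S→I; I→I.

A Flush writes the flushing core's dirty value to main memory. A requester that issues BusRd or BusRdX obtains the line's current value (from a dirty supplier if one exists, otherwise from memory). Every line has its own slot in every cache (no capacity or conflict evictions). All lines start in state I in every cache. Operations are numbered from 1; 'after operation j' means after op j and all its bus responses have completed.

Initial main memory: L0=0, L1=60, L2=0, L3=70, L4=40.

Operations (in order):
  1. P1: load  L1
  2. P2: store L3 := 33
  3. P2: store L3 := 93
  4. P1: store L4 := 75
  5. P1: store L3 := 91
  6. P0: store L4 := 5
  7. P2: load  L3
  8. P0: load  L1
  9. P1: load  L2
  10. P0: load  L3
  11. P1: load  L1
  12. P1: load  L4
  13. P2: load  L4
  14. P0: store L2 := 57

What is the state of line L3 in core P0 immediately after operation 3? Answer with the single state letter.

state = I

1. P1: load  L1  bus=[BusRd]  L1: P0=I P1=E P2=I  mem[L1]=60
2. P2: store L3 := 33  bus=[BusRdX]  L3: P0=I P1=I P2=M  mem[L3]=70
3. P2: store L3 := 93  bus=[-]  L3: P0=I P1=I P2=M  mem[L3]=70
4. P1: store L4 := 75  bus=[BusRdX]  L4: P0=I P1=M P2=I  mem[L4]=40
5. P1: store L3 := 91  bus=[BusRdX,Flush]  L3: P0=I P1=M P2=I  mem[L3]=93
6. P0: store L4 := 5  bus=[BusRdX,Flush]  L4: P0=M P1=I P2=I  mem[L4]=75
7. P2: load  L3  bus=[BusRd]  L3: P0=I P1=O P2=S  mem[L3]=93
8. P0: load  L1  bus=[BusRd]  L1: P0=S P1=S P2=I  mem[L1]=60
9. P1: load  L2  bus=[BusRd]  L2: P0=I P1=E P2=I  mem[L2]=0
10. P0: load  L3  bus=[BusRd]  L3: P0=S P1=O P2=S  mem[L3]=93
11. P1: load  L1  bus=[-]  L1: P0=S P1=S P2=I  mem[L1]=60
12. P1: load  L4  bus=[BusRd]  L4: P0=O P1=S P2=I  mem[L4]=75
13. P2: load  L4  bus=[BusRd]  L4: P0=O P1=S P2=S  mem[L4]=75
14. P0: store L2 := 57  bus=[BusRdX]  L2: P0=M P1=I P2=I  mem[L2]=0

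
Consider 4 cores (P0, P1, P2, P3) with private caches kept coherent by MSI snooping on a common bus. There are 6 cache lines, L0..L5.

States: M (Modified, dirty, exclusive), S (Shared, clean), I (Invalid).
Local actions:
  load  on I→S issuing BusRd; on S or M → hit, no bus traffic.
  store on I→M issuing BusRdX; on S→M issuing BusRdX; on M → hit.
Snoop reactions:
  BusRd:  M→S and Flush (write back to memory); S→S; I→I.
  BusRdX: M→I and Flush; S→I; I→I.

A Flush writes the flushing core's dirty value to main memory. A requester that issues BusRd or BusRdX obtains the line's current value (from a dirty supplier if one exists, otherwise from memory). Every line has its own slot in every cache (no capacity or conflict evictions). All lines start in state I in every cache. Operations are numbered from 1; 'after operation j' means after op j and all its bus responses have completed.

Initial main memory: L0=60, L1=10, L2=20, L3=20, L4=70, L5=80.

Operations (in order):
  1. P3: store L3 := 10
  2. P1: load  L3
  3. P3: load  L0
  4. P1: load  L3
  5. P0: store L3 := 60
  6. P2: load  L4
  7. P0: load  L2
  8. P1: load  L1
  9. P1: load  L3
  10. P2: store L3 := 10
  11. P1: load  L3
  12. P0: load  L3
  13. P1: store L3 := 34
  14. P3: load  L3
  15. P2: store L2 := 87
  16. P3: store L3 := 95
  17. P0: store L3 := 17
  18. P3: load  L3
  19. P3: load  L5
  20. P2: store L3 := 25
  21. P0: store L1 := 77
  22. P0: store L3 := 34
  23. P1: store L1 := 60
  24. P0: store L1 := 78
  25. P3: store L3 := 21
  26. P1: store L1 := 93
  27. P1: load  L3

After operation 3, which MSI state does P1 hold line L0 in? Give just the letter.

state = I

  op1 P3: store L3 := 10 → I/I/I/M on L3; bus BusRdX; mem=20
  op2 P1: load  L3 → I/S/I/S on L3; bus BusRd Flush; mem=10
  op3 P3: load  L0 → I/I/I/S on L0; bus BusRd; mem=60
  op4 P1: load  L3 → I/S/I/S on L3; bus (none); mem=10
  op5 P0: store L3 := 60 → M/I/I/I on L3; bus BusRdX; mem=10
  op6 P2: load  L4 → I/I/S/I on L4; bus BusRd; mem=70
  op7 P0: load  L2 → S/I/I/I on L2; bus BusRd; mem=20
  op8 P1: load  L1 → I/S/I/I on L1; bus BusRd; mem=10
  op9 P1: load  L3 → S/S/I/I on L3; bus BusRd Flush; mem=60
  op10 P2: store L3 := 10 → I/I/M/I on L3; bus BusRdX; mem=60
  op11 P1: load  L3 → I/S/S/I on L3; bus BusRd Flush; mem=10
  op12 P0: load  L3 → S/S/S/I on L3; bus BusRd; mem=10
  op13 P1: store L3 := 34 → I/M/I/I on L3; bus BusRdX; mem=10
  op14 P3: load  L3 → I/S/I/S on L3; bus BusRd Flush; mem=34
  op15 P2: store L2 := 87 → I/I/M/I on L2; bus BusRdX; mem=20
  op16 P3: store L3 := 95 → I/I/I/M on L3; bus BusRdX; mem=34
  op17 P0: store L3 := 17 → M/I/I/I on L3; bus BusRdX Flush; mem=95
  op18 P3: load  L3 → S/I/I/S on L3; bus BusRd Flush; mem=17
  op19 P3: load  L5 → I/I/I/S on L5; bus BusRd; mem=80
  op20 P2: store L3 := 25 → I/I/M/I on L3; bus BusRdX; mem=17
  op21 P0: store L1 := 77 → M/I/I/I on L1; bus BusRdX; mem=10
  op22 P0: store L3 := 34 → M/I/I/I on L3; bus BusRdX Flush; mem=25
  op23 P1: store L1 := 60 → I/M/I/I on L1; bus BusRdX Flush; mem=77
  op24 P0: store L1 := 78 → M/I/I/I on L1; bus BusRdX Flush; mem=60
  op25 P3: store L3 := 21 → I/I/I/M on L3; bus BusRdX Flush; mem=34
  op26 P1: store L1 := 93 → I/M/I/I on L1; bus BusRdX Flush; mem=78
  op27 P1: load  L3 → I/S/I/S on L3; bus BusRd Flush; mem=21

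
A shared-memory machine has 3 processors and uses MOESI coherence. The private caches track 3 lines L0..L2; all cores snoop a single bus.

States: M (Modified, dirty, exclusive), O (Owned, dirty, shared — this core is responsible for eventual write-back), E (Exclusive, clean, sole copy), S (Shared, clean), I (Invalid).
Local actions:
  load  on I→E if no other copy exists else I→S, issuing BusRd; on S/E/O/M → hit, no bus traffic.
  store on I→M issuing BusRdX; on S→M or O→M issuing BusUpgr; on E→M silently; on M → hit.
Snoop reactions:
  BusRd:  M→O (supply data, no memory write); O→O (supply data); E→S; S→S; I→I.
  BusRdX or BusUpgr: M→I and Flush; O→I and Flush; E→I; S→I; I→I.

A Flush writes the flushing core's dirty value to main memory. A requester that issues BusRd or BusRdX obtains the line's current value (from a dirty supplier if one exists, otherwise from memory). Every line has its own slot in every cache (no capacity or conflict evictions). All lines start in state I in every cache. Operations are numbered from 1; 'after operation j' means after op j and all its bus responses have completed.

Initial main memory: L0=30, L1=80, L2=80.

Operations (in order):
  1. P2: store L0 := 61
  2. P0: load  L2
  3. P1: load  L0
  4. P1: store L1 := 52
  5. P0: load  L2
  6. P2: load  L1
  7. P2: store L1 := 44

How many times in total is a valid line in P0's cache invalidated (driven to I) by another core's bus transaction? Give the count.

invalidations = 0

1. P2: store L0 := 61  bus=[BusRdX]  L0: P0=I P1=I P2=M  mem[L0]=30
2. P0: load  L2  bus=[BusRd]  L2: P0=E P1=I P2=I  mem[L2]=80
3. P1: load  L0  bus=[BusRd]  L0: P0=I P1=S P2=O  mem[L0]=30
4. P1: store L1 := 52  bus=[BusRdX]  L1: P0=I P1=M P2=I  mem[L1]=80
5. P0: load  L2  bus=[-]  L2: P0=E P1=I P2=I  mem[L2]=80
6. P2: load  L1  bus=[BusRd]  L1: P0=I P1=O P2=S  mem[L1]=80
7. P2: store L1 := 44  bus=[BusUpgr,Flush]  L1: P0=I P1=I P2=M  mem[L1]=52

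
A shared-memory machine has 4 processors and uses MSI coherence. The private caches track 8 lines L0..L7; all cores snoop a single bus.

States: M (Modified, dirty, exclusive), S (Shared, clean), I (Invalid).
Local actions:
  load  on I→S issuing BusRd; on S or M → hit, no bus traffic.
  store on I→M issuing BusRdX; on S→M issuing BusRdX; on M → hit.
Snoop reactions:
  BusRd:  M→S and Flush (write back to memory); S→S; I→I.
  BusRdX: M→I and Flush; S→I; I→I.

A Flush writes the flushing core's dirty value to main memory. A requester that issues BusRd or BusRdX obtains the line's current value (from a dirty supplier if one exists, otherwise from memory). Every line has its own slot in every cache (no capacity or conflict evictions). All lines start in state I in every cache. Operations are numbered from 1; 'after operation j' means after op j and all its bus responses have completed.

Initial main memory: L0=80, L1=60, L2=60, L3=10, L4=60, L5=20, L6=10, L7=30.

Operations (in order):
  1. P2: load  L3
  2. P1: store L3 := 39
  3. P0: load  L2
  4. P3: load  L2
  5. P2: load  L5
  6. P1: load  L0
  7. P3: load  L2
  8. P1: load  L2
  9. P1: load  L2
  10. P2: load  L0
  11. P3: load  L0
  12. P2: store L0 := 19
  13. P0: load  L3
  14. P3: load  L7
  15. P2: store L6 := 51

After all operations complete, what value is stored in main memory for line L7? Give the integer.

  op1 P2: load  L3 → I/I/S/I on L3; bus BusRd; mem=10
  op2 P1: store L3 := 39 → I/M/I/I on L3; bus BusRdX; mem=10
  op3 P0: load  L2 → S/I/I/I on L2; bus BusRd; mem=60
  op4 P3: load  L2 → S/I/I/S on L2; bus BusRd; mem=60
  op5 P2: load  L5 → I/I/S/I on L5; bus BusRd; mem=20
  op6 P1: load  L0 → I/S/I/I on L0; bus BusRd; mem=80
  op7 P3: load  L2 → S/I/I/S on L2; bus (none); mem=60
  op8 P1: load  L2 → S/S/I/S on L2; bus BusRd; mem=60
  op9 P1: load  L2 → S/S/I/S on L2; bus (none); mem=60
  op10 P2: load  L0 → I/S/S/I on L0; bus BusRd; mem=80
  op11 P3: load  L0 → I/S/S/S on L0; bus BusRd; mem=80
  op12 P2: store L0 := 19 → I/I/M/I on L0; bus BusRdX; mem=80
  op13 P0: load  L3 → S/S/I/I on L3; bus BusRd Flush; mem=39
  op14 P3: load  L7 → I/I/I/S on L7; bus BusRd; mem=30
  op15 P2: store L6 := 51 → I/I/M/I on L6; bus BusRdX; mem=10

memory[L7] = 30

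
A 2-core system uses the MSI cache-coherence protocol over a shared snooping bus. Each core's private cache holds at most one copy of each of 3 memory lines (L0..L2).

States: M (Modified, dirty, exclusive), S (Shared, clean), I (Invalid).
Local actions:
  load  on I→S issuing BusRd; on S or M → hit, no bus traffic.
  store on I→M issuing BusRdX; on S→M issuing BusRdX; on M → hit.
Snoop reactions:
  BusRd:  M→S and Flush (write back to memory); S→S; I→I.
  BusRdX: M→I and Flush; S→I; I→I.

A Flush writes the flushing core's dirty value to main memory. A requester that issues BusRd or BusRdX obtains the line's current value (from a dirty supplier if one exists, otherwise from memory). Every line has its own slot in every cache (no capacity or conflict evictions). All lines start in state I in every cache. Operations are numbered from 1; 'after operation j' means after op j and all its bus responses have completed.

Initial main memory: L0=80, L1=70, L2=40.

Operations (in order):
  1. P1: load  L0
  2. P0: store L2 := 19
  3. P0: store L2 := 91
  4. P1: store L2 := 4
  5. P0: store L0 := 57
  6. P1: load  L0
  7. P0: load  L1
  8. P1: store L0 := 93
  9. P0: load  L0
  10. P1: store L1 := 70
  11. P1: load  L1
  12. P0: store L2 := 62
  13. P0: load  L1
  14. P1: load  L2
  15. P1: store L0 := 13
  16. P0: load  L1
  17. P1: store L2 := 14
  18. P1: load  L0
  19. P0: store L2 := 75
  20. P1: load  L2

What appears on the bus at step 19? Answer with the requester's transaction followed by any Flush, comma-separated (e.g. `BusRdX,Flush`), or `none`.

bus = BusRdX,Flush

1. P1: load  L0  bus=[BusRd]  L0: P0=I P1=S  mem[L0]=80
2. P0: store L2 := 19  bus=[BusRdX]  L2: P0=M P1=I  mem[L2]=40
3. P0: store L2 := 91  bus=[-]  L2: P0=M P1=I  mem[L2]=40
4. P1: store L2 := 4  bus=[BusRdX,Flush]  L2: P0=I P1=M  mem[L2]=91
5. P0: store L0 := 57  bus=[BusRdX]  L0: P0=M P1=I  mem[L0]=80
6. P1: load  L0  bus=[BusRd,Flush]  L0: P0=S P1=S  mem[L0]=57
7. P0: load  L1  bus=[BusRd]  L1: P0=S P1=I  mem[L1]=70
8. P1: store L0 := 93  bus=[BusRdX]  L0: P0=I P1=M  mem[L0]=57
9. P0: load  L0  bus=[BusRd,Flush]  L0: P0=S P1=S  mem[L0]=93
10. P1: store L1 := 70  bus=[BusRdX]  L1: P0=I P1=M  mem[L1]=70
11. P1: load  L1  bus=[-]  L1: P0=I P1=M  mem[L1]=70
12. P0: store L2 := 62  bus=[BusRdX,Flush]  L2: P0=M P1=I  mem[L2]=4
13. P0: load  L1  bus=[BusRd,Flush]  L1: P0=S P1=S  mem[L1]=70
14. P1: load  L2  bus=[BusRd,Flush]  L2: P0=S P1=S  mem[L2]=62
15. P1: store L0 := 13  bus=[BusRdX]  L0: P0=I P1=M  mem[L0]=93
16. P0: load  L1  bus=[-]  L1: P0=S P1=S  mem[L1]=70
17. P1: store L2 := 14  bus=[BusRdX]  L2: P0=I P1=M  mem[L2]=62
18. P1: load  L0  bus=[-]  L0: P0=I P1=M  mem[L0]=93
19. P0: store L2 := 75  bus=[BusRdX,Flush]  L2: P0=M P1=I  mem[L2]=14
20. P1: load  L2  bus=[BusRd,Flush]  L2: P0=S P1=S  mem[L2]=75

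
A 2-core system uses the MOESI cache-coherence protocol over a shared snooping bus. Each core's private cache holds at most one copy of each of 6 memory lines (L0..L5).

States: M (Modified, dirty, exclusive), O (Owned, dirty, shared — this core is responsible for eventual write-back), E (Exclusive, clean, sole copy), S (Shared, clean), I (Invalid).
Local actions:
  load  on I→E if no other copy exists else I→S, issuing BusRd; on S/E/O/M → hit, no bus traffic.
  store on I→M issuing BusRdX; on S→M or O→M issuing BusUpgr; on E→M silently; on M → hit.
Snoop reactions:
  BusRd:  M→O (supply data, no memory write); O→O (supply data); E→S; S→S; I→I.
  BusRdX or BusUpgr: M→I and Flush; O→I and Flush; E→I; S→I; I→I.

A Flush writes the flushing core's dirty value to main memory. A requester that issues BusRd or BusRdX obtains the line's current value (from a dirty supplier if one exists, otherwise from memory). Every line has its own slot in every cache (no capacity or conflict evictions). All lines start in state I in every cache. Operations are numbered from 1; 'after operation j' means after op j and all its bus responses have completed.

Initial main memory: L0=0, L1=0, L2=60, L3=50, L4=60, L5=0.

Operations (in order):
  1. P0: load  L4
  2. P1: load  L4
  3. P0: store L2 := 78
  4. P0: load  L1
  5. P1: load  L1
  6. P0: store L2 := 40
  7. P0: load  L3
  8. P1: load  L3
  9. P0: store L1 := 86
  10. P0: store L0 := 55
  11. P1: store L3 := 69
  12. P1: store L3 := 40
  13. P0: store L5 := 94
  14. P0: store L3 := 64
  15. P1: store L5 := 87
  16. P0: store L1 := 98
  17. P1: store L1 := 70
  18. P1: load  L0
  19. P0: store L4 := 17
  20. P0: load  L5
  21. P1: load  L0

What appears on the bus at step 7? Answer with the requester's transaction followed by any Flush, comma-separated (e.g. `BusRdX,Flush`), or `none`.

step 1: P0: load  L4  ⟶  EI  (L4)  txn=BusRd  M[L4]=60
step 2: P1: load  L4  ⟶  SS  (L4)  txn=BusRd  M[L4]=60
step 3: P0: store L2 := 78  ⟶  MI  (L2)  txn=BusRdX  M[L2]=60
step 4: P0: load  L1  ⟶  EI  (L1)  txn=BusRd  M[L1]=0
step 5: P1: load  L1  ⟶  SS  (L1)  txn=BusRd  M[L1]=0
step 6: P0: store L2 := 40  ⟶  MI  (L2)  txn=∅  M[L2]=60
step 7: P0: load  L3  ⟶  EI  (L3)  txn=BusRd  M[L3]=50
step 8: P1: load  L3  ⟶  SS  (L3)  txn=BusRd  M[L3]=50
step 9: P0: store L1 := 86  ⟶  MI  (L1)  txn=BusUpgr  M[L1]=0
step 10: P0: store L0 := 55  ⟶  MI  (L0)  txn=BusRdX  M[L0]=0
step 11: P1: store L3 := 69  ⟶  IM  (L3)  txn=BusUpgr  M[L3]=50
step 12: P1: store L3 := 40  ⟶  IM  (L3)  txn=∅  M[L3]=50
step 13: P0: store L5 := 94  ⟶  MI  (L5)  txn=BusRdX  M[L5]=0
step 14: P0: store L3 := 64  ⟶  MI  (L3)  txn=BusRdX+Flush  M[L3]=40
step 15: P1: store L5 := 87  ⟶  IM  (L5)  txn=BusRdX+Flush  M[L5]=94
step 16: P0: store L1 := 98  ⟶  MI  (L1)  txn=∅  M[L1]=0
step 17: P1: store L1 := 70  ⟶  IM  (L1)  txn=BusRdX+Flush  M[L1]=98
step 18: P1: load  L0  ⟶  OS  (L0)  txn=BusRd  M[L0]=0
step 19: P0: store L4 := 17  ⟶  MI  (L4)  txn=BusUpgr  M[L4]=60
step 20: P0: load  L5  ⟶  SO  (L5)  txn=BusRd  M[L5]=94
step 21: P1: load  L0  ⟶  OS  (L0)  txn=∅  M[L0]=0

bus = BusRd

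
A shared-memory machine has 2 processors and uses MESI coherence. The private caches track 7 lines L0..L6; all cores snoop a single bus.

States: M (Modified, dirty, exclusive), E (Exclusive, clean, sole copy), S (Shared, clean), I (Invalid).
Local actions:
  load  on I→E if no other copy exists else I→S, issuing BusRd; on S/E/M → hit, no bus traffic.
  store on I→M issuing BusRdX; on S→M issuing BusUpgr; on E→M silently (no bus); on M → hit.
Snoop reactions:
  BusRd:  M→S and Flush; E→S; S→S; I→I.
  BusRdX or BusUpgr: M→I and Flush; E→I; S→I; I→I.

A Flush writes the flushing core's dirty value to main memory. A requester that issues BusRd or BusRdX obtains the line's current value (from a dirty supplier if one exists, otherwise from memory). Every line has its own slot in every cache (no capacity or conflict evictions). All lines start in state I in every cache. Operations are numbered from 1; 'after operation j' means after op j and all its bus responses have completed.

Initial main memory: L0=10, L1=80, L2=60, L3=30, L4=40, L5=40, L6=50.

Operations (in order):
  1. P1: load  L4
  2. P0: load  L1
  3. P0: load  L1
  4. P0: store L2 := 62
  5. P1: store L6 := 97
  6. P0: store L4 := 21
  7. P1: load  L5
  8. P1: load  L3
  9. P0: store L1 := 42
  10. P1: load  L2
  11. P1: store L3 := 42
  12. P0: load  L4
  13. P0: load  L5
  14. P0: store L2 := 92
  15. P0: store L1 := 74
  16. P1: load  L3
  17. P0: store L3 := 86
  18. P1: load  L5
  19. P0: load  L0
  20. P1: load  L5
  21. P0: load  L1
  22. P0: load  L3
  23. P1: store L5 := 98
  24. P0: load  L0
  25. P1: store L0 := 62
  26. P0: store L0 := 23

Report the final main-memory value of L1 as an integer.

  op1 P1: load  L4 → I/E on L4; bus BusRd; mem=40
  op2 P0: load  L1 → E/I on L1; bus BusRd; mem=80
  op3 P0: load  L1 → E/I on L1; bus (none); mem=80
  op4 P0: store L2 := 62 → M/I on L2; bus BusRdX; mem=60
  op5 P1: store L6 := 97 → I/M on L6; bus BusRdX; mem=50
  op6 P0: store L4 := 21 → M/I on L4; bus BusRdX; mem=40
  op7 P1: load  L5 → I/E on L5; bus BusRd; mem=40
  op8 P1: load  L3 → I/E on L3; bus BusRd; mem=30
  op9 P0: store L1 := 42 → M/I on L1; bus (none); mem=80
  op10 P1: load  L2 → S/S on L2; bus BusRd Flush; mem=62
  op11 P1: store L3 := 42 → I/M on L3; bus (none); mem=30
  op12 P0: load  L4 → M/I on L4; bus (none); mem=40
  op13 P0: load  L5 → S/S on L5; bus BusRd; mem=40
  op14 P0: store L2 := 92 → M/I on L2; bus BusUpgr; mem=62
  op15 P0: store L1 := 74 → M/I on L1; bus (none); mem=80
  op16 P1: load  L3 → I/M on L3; bus (none); mem=30
  op17 P0: store L3 := 86 → M/I on L3; bus BusRdX Flush; mem=42
  op18 P1: load  L5 → S/S on L5; bus (none); mem=40
  op19 P0: load  L0 → E/I on L0; bus BusRd; mem=10
  op20 P1: load  L5 → S/S on L5; bus (none); mem=40
  op21 P0: load  L1 → M/I on L1; bus (none); mem=80
  op22 P0: load  L3 → M/I on L3; bus (none); mem=42
  op23 P1: store L5 := 98 → I/M on L5; bus BusUpgr; mem=40
  op24 P0: load  L0 → E/I on L0; bus (none); mem=10
  op25 P1: store L0 := 62 → I/M on L0; bus BusRdX; mem=10
  op26 P0: store L0 := 23 → M/I on L0; bus BusRdX Flush; mem=62

memory[L1] = 80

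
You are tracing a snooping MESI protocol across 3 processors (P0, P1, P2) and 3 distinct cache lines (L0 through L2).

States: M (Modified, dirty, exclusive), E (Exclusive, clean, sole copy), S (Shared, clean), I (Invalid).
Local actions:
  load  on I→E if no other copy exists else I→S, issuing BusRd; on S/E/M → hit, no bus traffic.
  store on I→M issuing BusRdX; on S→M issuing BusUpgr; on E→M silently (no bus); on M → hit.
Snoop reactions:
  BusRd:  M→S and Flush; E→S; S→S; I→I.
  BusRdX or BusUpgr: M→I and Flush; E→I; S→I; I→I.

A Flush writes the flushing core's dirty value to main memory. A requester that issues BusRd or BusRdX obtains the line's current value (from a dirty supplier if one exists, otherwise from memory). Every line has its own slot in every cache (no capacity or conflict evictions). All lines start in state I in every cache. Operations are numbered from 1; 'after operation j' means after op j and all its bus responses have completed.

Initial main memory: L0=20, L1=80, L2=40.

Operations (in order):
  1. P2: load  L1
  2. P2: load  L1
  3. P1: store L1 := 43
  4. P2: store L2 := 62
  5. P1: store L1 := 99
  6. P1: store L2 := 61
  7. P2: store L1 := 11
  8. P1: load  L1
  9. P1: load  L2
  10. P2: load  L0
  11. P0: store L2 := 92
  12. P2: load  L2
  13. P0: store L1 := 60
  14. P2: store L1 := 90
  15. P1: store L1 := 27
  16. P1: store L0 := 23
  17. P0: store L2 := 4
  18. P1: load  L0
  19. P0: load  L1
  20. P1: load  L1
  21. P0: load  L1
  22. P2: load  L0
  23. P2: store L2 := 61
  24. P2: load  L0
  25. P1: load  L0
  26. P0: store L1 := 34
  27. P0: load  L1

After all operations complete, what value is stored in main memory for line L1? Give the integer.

memory[L1] = 27

[1] P2: load  L1 | P0:I, P1:I, P2:E(80) | bus: BusRd
[2] P2: load  L1 | P0:I, P1:I, P2:E(80) | bus: none
[3] P1: store L1 := 43 | P0:I, P1:M(43), P2:I | bus: BusRdX
[4] P2: store L2 := 62 | P0:I, P1:I, P2:M(62) | bus: BusRdX
[5] P1: store L1 := 99 | P0:I, P1:M(99), P2:I | bus: none
[6] P1: store L2 := 61 | P0:I, P1:M(61), P2:I | bus: BusRdX,Flush
[7] P2: store L1 := 11 | P0:I, P1:I, P2:M(11) | bus: BusRdX,Flush
[8] P1: load  L1 | P0:I, P1:S(11), P2:S(11) | bus: BusRd,Flush
[9] P1: load  L2 | P0:I, P1:M(61), P2:I | bus: none
[10] P2: load  L0 | P0:I, P1:I, P2:E(20) | bus: BusRd
[11] P0: store L2 := 92 | P0:M(92), P1:I, P2:I | bus: BusRdX,Flush
[12] P2: load  L2 | P0:S(92), P1:I, P2:S(92) | bus: BusRd,Flush
[13] P0: store L1 := 60 | P0:M(60), P1:I, P2:I | bus: BusRdX
[14] P2: store L1 := 90 | P0:I, P1:I, P2:M(90) | bus: BusRdX,Flush
[15] P1: store L1 := 27 | P0:I, P1:M(27), P2:I | bus: BusRdX,Flush
[16] P1: store L0 := 23 | P0:I, P1:M(23), P2:I | bus: BusRdX
[17] P0: store L2 := 4 | P0:M(4), P1:I, P2:I | bus: BusUpgr
[18] P1: load  L0 | P0:I, P1:M(23), P2:I | bus: none
[19] P0: load  L1 | P0:S(27), P1:S(27), P2:I | bus: BusRd,Flush
[20] P1: load  L1 | P0:S(27), P1:S(27), P2:I | bus: none
[21] P0: load  L1 | P0:S(27), P1:S(27), P2:I | bus: none
[22] P2: load  L0 | P0:I, P1:S(23), P2:S(23) | bus: BusRd,Flush
[23] P2: store L2 := 61 | P0:I, P1:I, P2:M(61) | bus: BusRdX,Flush
[24] P2: load  L0 | P0:I, P1:S(23), P2:S(23) | bus: none
[25] P1: load  L0 | P0:I, P1:S(23), P2:S(23) | bus: none
[26] P0: store L1 := 34 | P0:M(34), P1:I, P2:I | bus: BusUpgr
[27] P0: load  L1 | P0:M(34), P1:I, P2:I | bus: none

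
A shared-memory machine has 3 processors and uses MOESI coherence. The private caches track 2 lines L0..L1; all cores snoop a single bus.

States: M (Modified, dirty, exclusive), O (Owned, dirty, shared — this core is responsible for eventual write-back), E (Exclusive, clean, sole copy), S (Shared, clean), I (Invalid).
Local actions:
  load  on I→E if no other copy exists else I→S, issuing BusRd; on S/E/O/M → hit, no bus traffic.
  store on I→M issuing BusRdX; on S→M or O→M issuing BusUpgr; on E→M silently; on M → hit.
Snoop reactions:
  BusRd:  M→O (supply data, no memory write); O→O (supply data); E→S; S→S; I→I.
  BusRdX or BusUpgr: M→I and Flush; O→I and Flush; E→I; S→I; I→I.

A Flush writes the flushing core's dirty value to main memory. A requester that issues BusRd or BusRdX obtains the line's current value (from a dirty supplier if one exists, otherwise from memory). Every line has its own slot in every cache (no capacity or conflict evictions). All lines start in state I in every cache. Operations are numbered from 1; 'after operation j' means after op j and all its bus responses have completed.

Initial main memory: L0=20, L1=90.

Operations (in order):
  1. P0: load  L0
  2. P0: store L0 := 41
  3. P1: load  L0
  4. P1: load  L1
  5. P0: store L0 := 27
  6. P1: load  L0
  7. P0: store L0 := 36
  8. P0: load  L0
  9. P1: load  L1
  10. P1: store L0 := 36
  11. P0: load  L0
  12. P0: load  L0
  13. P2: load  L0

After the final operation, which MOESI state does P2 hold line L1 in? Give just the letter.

step 1: P0: load  L0  ⟶  EII  (L0)  txn=BusRd  M[L0]=20
step 2: P0: store L0 := 41  ⟶  MII  (L0)  txn=∅  M[L0]=20
step 3: P1: load  L0  ⟶  OSI  (L0)  txn=BusRd  M[L0]=20
step 4: P1: load  L1  ⟶  IEI  (L1)  txn=BusRd  M[L1]=90
step 5: P0: store L0 := 27  ⟶  MII  (L0)  txn=BusUpgr  M[L0]=20
step 6: P1: load  L0  ⟶  OSI  (L0)  txn=BusRd  M[L0]=20
step 7: P0: store L0 := 36  ⟶  MII  (L0)  txn=BusUpgr  M[L0]=20
step 8: P0: load  L0  ⟶  MII  (L0)  txn=∅  M[L0]=20
step 9: P1: load  L1  ⟶  IEI  (L1)  txn=∅  M[L1]=90
step 10: P1: store L0 := 36  ⟶  IMI  (L0)  txn=BusRdX+Flush  M[L0]=36
step 11: P0: load  L0  ⟶  SOI  (L0)  txn=BusRd  M[L0]=36
step 12: P0: load  L0  ⟶  SOI  (L0)  txn=∅  M[L0]=36
step 13: P2: load  L0  ⟶  SOS  (L0)  txn=BusRd  M[L0]=36

state = I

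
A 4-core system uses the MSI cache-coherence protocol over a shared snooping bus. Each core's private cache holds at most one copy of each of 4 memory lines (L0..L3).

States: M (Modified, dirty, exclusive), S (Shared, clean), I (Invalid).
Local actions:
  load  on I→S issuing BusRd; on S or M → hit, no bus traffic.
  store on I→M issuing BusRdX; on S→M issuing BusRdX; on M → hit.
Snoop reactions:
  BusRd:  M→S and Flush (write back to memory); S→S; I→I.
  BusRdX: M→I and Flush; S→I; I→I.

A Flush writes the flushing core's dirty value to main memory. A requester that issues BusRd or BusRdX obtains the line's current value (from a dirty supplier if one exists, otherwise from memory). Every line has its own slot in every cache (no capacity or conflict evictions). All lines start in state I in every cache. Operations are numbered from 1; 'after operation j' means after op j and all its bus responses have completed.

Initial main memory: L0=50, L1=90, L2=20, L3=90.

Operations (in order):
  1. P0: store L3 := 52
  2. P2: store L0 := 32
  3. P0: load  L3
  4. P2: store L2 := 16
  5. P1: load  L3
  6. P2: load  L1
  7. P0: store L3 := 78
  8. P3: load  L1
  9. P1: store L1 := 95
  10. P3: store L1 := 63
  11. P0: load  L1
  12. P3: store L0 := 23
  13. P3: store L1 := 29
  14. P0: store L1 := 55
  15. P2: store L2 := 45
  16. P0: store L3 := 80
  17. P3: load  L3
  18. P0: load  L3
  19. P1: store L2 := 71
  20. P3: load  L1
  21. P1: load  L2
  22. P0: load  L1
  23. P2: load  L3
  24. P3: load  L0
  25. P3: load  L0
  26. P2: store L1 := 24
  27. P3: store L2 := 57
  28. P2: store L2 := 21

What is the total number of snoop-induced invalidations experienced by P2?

1. P0: store L3 := 52  bus=[BusRdX]  L3: P0=M P1=I P2=I P3=I  mem[L3]=90
2. P2: store L0 := 32  bus=[BusRdX]  L0: P0=I P1=I P2=M P3=I  mem[L0]=50
3. P0: load  L3  bus=[-]  L3: P0=M P1=I P2=I P3=I  mem[L3]=90
4. P2: store L2 := 16  bus=[BusRdX]  L2: P0=I P1=I P2=M P3=I  mem[L2]=20
5. P1: load  L3  bus=[BusRd,Flush]  L3: P0=S P1=S P2=I P3=I  mem[L3]=52
6. P2: load  L1  bus=[BusRd]  L1: P0=I P1=I P2=S P3=I  mem[L1]=90
7. P0: store L3 := 78  bus=[BusRdX]  L3: P0=M P1=I P2=I P3=I  mem[L3]=52
8. P3: load  L1  bus=[BusRd]  L1: P0=I P1=I P2=S P3=S  mem[L1]=90
9. P1: store L1 := 95  bus=[BusRdX]  L1: P0=I P1=M P2=I P3=I  mem[L1]=90
10. P3: store L1 := 63  bus=[BusRdX,Flush]  L1: P0=I P1=I P2=I P3=M  mem[L1]=95
11. P0: load  L1  bus=[BusRd,Flush]  L1: P0=S P1=I P2=I P3=S  mem[L1]=63
12. P3: store L0 := 23  bus=[BusRdX,Flush]  L0: P0=I P1=I P2=I P3=M  mem[L0]=32
13. P3: store L1 := 29  bus=[BusRdX]  L1: P0=I P1=I P2=I P3=M  mem[L1]=63
14. P0: store L1 := 55  bus=[BusRdX,Flush]  L1: P0=M P1=I P2=I P3=I  mem[L1]=29
15. P2: store L2 := 45  bus=[-]  L2: P0=I P1=I P2=M P3=I  mem[L2]=20
16. P0: store L3 := 80  bus=[-]  L3: P0=M P1=I P2=I P3=I  mem[L3]=52
17. P3: load  L3  bus=[BusRd,Flush]  L3: P0=S P1=I P2=I P3=S  mem[L3]=80
18. P0: load  L3  bus=[-]  L3: P0=S P1=I P2=I P3=S  mem[L3]=80
19. P1: store L2 := 71  bus=[BusRdX,Flush]  L2: P0=I P1=M P2=I P3=I  mem[L2]=45
20. P3: load  L1  bus=[BusRd,Flush]  L1: P0=S P1=I P2=I P3=S  mem[L1]=55
21. P1: load  L2  bus=[-]  L2: P0=I P1=M P2=I P3=I  mem[L2]=45
22. P0: load  L1  bus=[-]  L1: P0=S P1=I P2=I P3=S  mem[L1]=55
23. P2: load  L3  bus=[BusRd]  L3: P0=S P1=I P2=S P3=S  mem[L3]=80
24. P3: load  L0  bus=[-]  L0: P0=I P1=I P2=I P3=M  mem[L0]=32
25. P3: load  L0  bus=[-]  L0: P0=I P1=I P2=I P3=M  mem[L0]=32
26. P2: store L1 := 24  bus=[BusRdX]  L1: P0=I P1=I P2=M P3=I  mem[L1]=55
27. P3: store L2 := 57  bus=[BusRdX,Flush]  L2: P0=I P1=I P2=I P3=M  mem[L2]=71
28. P2: store L2 := 21  bus=[BusRdX,Flush]  L2: P0=I P1=I P2=M P3=I  mem[L2]=57

invalidations = 3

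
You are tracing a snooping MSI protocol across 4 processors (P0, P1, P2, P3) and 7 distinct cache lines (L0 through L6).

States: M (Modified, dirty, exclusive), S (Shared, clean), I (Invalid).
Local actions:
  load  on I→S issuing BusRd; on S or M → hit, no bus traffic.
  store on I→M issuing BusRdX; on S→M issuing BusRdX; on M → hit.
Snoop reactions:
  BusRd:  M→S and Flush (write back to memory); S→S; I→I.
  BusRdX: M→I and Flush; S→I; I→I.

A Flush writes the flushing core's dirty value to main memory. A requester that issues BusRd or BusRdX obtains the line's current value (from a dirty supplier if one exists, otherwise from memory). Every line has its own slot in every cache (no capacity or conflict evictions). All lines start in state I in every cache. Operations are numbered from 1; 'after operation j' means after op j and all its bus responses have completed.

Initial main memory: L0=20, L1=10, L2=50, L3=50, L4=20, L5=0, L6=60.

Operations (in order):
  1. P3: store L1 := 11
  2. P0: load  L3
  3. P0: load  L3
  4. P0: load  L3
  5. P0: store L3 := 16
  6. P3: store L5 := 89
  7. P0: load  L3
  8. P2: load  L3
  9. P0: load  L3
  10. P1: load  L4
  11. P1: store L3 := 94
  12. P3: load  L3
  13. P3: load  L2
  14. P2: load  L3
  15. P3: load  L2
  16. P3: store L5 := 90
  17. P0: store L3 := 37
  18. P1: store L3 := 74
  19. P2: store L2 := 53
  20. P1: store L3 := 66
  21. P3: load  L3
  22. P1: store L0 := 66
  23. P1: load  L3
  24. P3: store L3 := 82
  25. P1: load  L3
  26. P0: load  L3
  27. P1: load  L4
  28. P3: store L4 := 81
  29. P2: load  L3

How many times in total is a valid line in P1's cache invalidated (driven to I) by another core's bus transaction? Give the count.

1. P3: store L1 := 11  bus=[BusRdX]  L1: P0=I P1=I P2=I P3=M  mem[L1]=10
2. P0: load  L3  bus=[BusRd]  L3: P0=S P1=I P2=I P3=I  mem[L3]=50
3. P0: load  L3  bus=[-]  L3: P0=S P1=I P2=I P3=I  mem[L3]=50
4. P0: load  L3  bus=[-]  L3: P0=S P1=I P2=I P3=I  mem[L3]=50
5. P0: store L3 := 16  bus=[BusRdX]  L3: P0=M P1=I P2=I P3=I  mem[L3]=50
6. P3: store L5 := 89  bus=[BusRdX]  L5: P0=I P1=I P2=I P3=M  mem[L5]=0
7. P0: load  L3  bus=[-]  L3: P0=M P1=I P2=I P3=I  mem[L3]=50
8. P2: load  L3  bus=[BusRd,Flush]  L3: P0=S P1=I P2=S P3=I  mem[L3]=16
9. P0: load  L3  bus=[-]  L3: P0=S P1=I P2=S P3=I  mem[L3]=16
10. P1: load  L4  bus=[BusRd]  L4: P0=I P1=S P2=I P3=I  mem[L4]=20
11. P1: store L3 := 94  bus=[BusRdX]  L3: P0=I P1=M P2=I P3=I  mem[L3]=16
12. P3: load  L3  bus=[BusRd,Flush]  L3: P0=I P1=S P2=I P3=S  mem[L3]=94
13. P3: load  L2  bus=[BusRd]  L2: P0=I P1=I P2=I P3=S  mem[L2]=50
14. P2: load  L3  bus=[BusRd]  L3: P0=I P1=S P2=S P3=S  mem[L3]=94
15. P3: load  L2  bus=[-]  L2: P0=I P1=I P2=I P3=S  mem[L2]=50
16. P3: store L5 := 90  bus=[-]  L5: P0=I P1=I P2=I P3=M  mem[L5]=0
17. P0: store L3 := 37  bus=[BusRdX]  L3: P0=M P1=I P2=I P3=I  mem[L3]=94
18. P1: store L3 := 74  bus=[BusRdX,Flush]  L3: P0=I P1=M P2=I P3=I  mem[L3]=37
19. P2: store L2 := 53  bus=[BusRdX]  L2: P0=I P1=I P2=M P3=I  mem[L2]=50
20. P1: store L3 := 66  bus=[-]  L3: P0=I P1=M P2=I P3=I  mem[L3]=37
21. P3: load  L3  bus=[BusRd,Flush]  L3: P0=I P1=S P2=I P3=S  mem[L3]=66
22. P1: store L0 := 66  bus=[BusRdX]  L0: P0=I P1=M P2=I P3=I  mem[L0]=20
23. P1: load  L3  bus=[-]  L3: P0=I P1=S P2=I P3=S  mem[L3]=66
24. P3: store L3 := 82  bus=[BusRdX]  L3: P0=I P1=I P2=I P3=M  mem[L3]=66
25. P1: load  L3  bus=[BusRd,Flush]  L3: P0=I P1=S P2=I P3=S  mem[L3]=82
26. P0: load  L3  bus=[BusRd]  L3: P0=S P1=S P2=I P3=S  mem[L3]=82
27. P1: load  L4  bus=[-]  L4: P0=I P1=S P2=I P3=I  mem[L4]=20
28. P3: store L4 := 81  bus=[BusRdX]  L4: P0=I P1=I P2=I P3=M  mem[L4]=20
29. P2: load  L3  bus=[BusRd]  L3: P0=S P1=S P2=S P3=S  mem[L3]=82

invalidations = 3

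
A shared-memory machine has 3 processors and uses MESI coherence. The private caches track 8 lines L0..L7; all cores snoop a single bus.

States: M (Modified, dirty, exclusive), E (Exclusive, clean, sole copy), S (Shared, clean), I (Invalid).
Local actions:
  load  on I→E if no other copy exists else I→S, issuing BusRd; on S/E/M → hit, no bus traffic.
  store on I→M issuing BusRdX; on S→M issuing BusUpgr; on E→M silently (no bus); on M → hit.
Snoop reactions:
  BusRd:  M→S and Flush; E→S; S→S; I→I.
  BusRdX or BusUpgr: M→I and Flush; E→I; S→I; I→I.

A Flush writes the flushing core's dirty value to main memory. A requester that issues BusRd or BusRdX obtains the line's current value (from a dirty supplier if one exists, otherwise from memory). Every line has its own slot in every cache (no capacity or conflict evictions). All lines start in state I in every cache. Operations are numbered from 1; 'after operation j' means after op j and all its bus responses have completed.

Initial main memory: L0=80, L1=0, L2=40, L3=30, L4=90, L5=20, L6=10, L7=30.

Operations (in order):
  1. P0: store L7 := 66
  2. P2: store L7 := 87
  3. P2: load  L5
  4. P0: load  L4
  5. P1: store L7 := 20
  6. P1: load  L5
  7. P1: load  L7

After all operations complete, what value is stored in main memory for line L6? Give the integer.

memory[L6] = 10

1. P0: store L7 := 66  bus=[BusRdX]  L7: P0=M P1=I P2=I  mem[L7]=30
2. P2: store L7 := 87  bus=[BusRdX,Flush]  L7: P0=I P1=I P2=M  mem[L7]=66
3. P2: load  L5  bus=[BusRd]  L5: P0=I P1=I P2=E  mem[L5]=20
4. P0: load  L4  bus=[BusRd]  L4: P0=E P1=I P2=I  mem[L4]=90
5. P1: store L7 := 20  bus=[BusRdX,Flush]  L7: P0=I P1=M P2=I  mem[L7]=87
6. P1: load  L5  bus=[BusRd]  L5: P0=I P1=S P2=S  mem[L5]=20
7. P1: load  L7  bus=[-]  L7: P0=I P1=M P2=I  mem[L7]=87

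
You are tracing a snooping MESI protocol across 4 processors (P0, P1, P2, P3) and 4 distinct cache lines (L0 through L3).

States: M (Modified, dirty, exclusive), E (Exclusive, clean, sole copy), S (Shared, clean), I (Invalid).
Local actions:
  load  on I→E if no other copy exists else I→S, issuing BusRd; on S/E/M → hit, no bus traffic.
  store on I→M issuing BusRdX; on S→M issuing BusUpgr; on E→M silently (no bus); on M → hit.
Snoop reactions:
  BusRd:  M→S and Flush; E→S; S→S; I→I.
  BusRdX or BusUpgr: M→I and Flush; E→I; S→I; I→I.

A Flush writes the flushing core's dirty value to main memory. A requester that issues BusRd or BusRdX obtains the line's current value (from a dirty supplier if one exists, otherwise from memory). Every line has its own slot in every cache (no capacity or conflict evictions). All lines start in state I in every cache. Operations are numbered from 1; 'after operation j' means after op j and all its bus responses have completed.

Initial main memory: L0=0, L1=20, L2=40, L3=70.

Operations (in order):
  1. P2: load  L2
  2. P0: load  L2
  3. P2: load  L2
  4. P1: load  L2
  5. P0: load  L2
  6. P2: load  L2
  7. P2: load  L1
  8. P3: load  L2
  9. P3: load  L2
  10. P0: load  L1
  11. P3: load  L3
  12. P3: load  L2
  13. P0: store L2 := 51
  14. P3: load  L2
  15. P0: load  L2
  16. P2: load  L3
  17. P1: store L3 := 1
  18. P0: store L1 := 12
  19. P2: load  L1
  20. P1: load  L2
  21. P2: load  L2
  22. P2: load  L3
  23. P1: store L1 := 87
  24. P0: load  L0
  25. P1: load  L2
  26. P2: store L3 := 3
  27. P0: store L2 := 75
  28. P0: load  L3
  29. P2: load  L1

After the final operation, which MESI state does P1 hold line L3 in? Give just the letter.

[1] P2: load  L2 | P0:I, P1:I, P2:E(40), P3:I | bus: BusRd
[2] P0: load  L2 | P0:S(40), P1:I, P2:S(40), P3:I | bus: BusRd
[3] P2: load  L2 | P0:S(40), P1:I, P2:S(40), P3:I | bus: none
[4] P1: load  L2 | P0:S(40), P1:S(40), P2:S(40), P3:I | bus: BusRd
[5] P0: load  L2 | P0:S(40), P1:S(40), P2:S(40), P3:I | bus: none
[6] P2: load  L2 | P0:S(40), P1:S(40), P2:S(40), P3:I | bus: none
[7] P2: load  L1 | P0:I, P1:I, P2:E(20), P3:I | bus: BusRd
[8] P3: load  L2 | P0:S(40), P1:S(40), P2:S(40), P3:S(40) | bus: BusRd
[9] P3: load  L2 | P0:S(40), P1:S(40), P2:S(40), P3:S(40) | bus: none
[10] P0: load  L1 | P0:S(20), P1:I, P2:S(20), P3:I | bus: BusRd
[11] P3: load  L3 | P0:I, P1:I, P2:I, P3:E(70) | bus: BusRd
[12] P3: load  L2 | P0:S(40), P1:S(40), P2:S(40), P3:S(40) | bus: none
[13] P0: store L2 := 51 | P0:M(51), P1:I, P2:I, P3:I | bus: BusUpgr
[14] P3: load  L2 | P0:S(51), P1:I, P2:I, P3:S(51) | bus: BusRd,Flush
[15] P0: load  L2 | P0:S(51), P1:I, P2:I, P3:S(51) | bus: none
[16] P2: load  L3 | P0:I, P1:I, P2:S(70), P3:S(70) | bus: BusRd
[17] P1: store L3 := 1 | P0:I, P1:M(1), P2:I, P3:I | bus: BusRdX
[18] P0: store L1 := 12 | P0:M(12), P1:I, P2:I, P3:I | bus: BusUpgr
[19] P2: load  L1 | P0:S(12), P1:I, P2:S(12), P3:I | bus: BusRd,Flush
[20] P1: load  L2 | P0:S(51), P1:S(51), P2:I, P3:S(51) | bus: BusRd
[21] P2: load  L2 | P0:S(51), P1:S(51), P2:S(51), P3:S(51) | bus: BusRd
[22] P2: load  L3 | P0:I, P1:S(1), P2:S(1), P3:I | bus: BusRd,Flush
[23] P1: store L1 := 87 | P0:I, P1:M(87), P2:I, P3:I | bus: BusRdX
[24] P0: load  L0 | P0:E(0), P1:I, P2:I, P3:I | bus: BusRd
[25] P1: load  L2 | P0:S(51), P1:S(51), P2:S(51), P3:S(51) | bus: none
[26] P2: store L3 := 3 | P0:I, P1:I, P2:M(3), P3:I | bus: BusUpgr
[27] P0: store L2 := 75 | P0:M(75), P1:I, P2:I, P3:I | bus: BusUpgr
[28] P0: load  L3 | P0:S(3), P1:I, P2:S(3), P3:I | bus: BusRd,Flush
[29] P2: load  L1 | P0:I, P1:S(87), P2:S(87), P3:I | bus: BusRd,Flush

state = I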